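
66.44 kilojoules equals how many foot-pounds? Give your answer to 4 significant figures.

49000 foot-pounds

1 kilojoule = 737.562 foot-pounds.
So 66.44 × 737.562 ≈ 49000 ft·lbf.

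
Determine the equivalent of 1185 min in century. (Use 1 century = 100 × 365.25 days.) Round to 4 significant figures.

2.253 × 10^-5 century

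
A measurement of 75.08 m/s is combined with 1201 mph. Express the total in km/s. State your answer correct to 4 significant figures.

0.6120 kilometers per second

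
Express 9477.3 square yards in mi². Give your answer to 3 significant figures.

0.00306 square miles

1 yd² = 3.22831e-7 mi².
Thus 9477.3 × 3.22831e-7 ≈ 0.00306 mi².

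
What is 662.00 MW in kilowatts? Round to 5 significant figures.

662000 kW

1 megawatt = 1000.00 kilowatts.
Thus 662.00 × 1000.00 ≈ 662000 kW.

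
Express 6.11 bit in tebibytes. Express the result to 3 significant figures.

6.95e-13 TiB

1 bit = 1.13687e-13 TiB.
So 6.11 × 1.13687e-13 ≈ 6.95e-13 TiB.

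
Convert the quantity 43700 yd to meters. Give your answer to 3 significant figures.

1 yd = 0.914400 m.
Thus 43700 × 0.914400 ≈ 40000 m.

40000 m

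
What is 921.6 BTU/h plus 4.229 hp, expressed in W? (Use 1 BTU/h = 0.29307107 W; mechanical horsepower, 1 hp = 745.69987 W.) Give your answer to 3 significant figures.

921.6 BTU/h = 270.094 W and 4.229 hp = 3153.56 W.
270.094 + 3153.56 ≈ 3420 W.

3420 watts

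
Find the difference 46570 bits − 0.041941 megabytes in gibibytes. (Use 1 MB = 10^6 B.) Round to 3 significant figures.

-3.36e-5 GiB

46570 bit = 5.42146e-6 GiB and 0.041941 MB = 3.90606e-5 GiB.
5.42146e-6 − 3.90606e-5 ≈ -3.36e-5 GiB.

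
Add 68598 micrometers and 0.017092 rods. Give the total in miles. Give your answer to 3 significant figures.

9.60e-5 miles

68598 μm = 4.26248e-5 mi and 0.017092 rod = 5.34125e-5 mi.
4.26248e-5 + 5.34125e-5 ≈ 9.60e-5 mi.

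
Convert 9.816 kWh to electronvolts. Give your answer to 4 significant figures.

2.206e+26 electronvolts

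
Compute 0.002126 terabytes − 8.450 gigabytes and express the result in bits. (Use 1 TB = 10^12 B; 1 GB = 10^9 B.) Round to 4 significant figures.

0.002126 TB = 1.70080e+10 bit and 8.450 GB = 6.76000e+10 bit.
1.70080e+10 − 6.76000e+10 ≈ -5.059e+10 bit.

-5.059e+10 bit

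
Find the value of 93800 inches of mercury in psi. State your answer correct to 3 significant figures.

46100 pounds per square inch

1 inHg = 0.491154 psi.
Thus 93800 × 0.491154 ≈ 46100 psi.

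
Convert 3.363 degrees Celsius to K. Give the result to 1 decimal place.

K = °C + 273.15.
Applying the formula gives 276.5 K.

276.5 K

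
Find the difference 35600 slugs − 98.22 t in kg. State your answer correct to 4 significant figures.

421300 kg

35600 slug = 519543 kg and 98.22 t = 98220.0 kg.
519543 − 98220.0 ≈ 421300 kg.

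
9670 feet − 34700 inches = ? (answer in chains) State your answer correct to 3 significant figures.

103 chain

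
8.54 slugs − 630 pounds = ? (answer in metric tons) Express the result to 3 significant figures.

-0.161 metric tons

8.54 slug = 0.124632 t and 630 lb = 0.285763 t.
0.124632 − 0.285763 ≈ -0.161 t.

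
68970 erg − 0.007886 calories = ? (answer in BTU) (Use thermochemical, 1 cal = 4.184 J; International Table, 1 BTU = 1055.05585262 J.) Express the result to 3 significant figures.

68970 erg = 6.53709e-6 BTU and 0.007886 cal = 3.12732e-5 BTU.
6.53709e-6 − 3.12732e-5 ≈ -2.47e-5 BTU.

-2.47e-5 BTU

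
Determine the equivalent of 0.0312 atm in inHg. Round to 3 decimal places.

0.934 inHg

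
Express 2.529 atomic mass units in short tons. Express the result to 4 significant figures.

4.629 × 10^-30 short tons

1 u = 1.83043 × 10^-30 short ton.
Then 2.529 × 1.83043 × 10^-30 ≈ 4.629 × 10^-30 short ton.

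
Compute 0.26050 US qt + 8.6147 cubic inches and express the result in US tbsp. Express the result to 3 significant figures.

0.26050 US qt = 16.6720 US tbsp and 8.6147 in³ = 9.54703 US tbsp.
16.6720 + 9.54703 ≈ 26.2 US tbsp.

26.2 US tbsp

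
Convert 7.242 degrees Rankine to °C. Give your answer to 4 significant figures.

°R = (°C + 273.15) × 9/5.
Applying the formula gives -269.1 °C.

-269.1 °C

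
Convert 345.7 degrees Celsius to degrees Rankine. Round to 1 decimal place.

°R = (°C + 273.15) × 9/5.
Applying the formula gives 1113.9 °R.

1113.9 °R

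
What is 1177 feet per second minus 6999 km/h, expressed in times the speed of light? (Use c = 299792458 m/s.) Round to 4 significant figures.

1177 ft/s = 1.19666 × 10^-6 c and 6999 km/h = 6.48504 × 10^-6 c.
1.19666 × 10^-6 − 6.48504 × 10^-6 ≈ -5.288 × 10^-6 c.

-5.288 × 10^-6 times the speed of light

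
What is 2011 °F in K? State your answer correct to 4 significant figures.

K = (°F + 459.67) × 5/9.
Applying the formula gives 1373 K.

1373 K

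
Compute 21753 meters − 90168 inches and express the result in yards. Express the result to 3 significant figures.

21300 yd

21753 m = 23789.4 yd and 90168 in = 2504.67 yd.
23789.4 − 2504.67 ≈ 21300 yd.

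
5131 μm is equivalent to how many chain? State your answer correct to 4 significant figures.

0.0002551 chain

1 μm = 4.97097e-8 chains.
5131 × 4.97097e-8 ≈ 0.0002551 chain.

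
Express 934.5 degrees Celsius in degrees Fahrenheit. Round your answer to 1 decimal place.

1714.1 degrees Fahrenheit

°F = °C × 9/5 + 32.
Applying the formula gives 1714.1 °F.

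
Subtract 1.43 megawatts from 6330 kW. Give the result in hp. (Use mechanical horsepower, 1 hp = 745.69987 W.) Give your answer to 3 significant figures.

6330 kW = 8488.67 hp and 1.43 MW = 1917.66 hp.
8488.67 − 1917.66 ≈ 6570 hp.

6570 hp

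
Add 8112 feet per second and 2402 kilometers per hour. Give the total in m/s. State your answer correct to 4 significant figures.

3140 meters per second

8112 ft/s = 2472.54 m/s and 2402 km/h = 667.222 m/s.
2472.54 + 667.222 ≈ 3140 m/s.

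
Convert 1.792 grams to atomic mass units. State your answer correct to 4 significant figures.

1 gram = 6.02214 × 10^23 u.
Then 1.792 × 6.02214 × 10^23 ≈ 1.079 × 10^24 u.

1.079 × 10^24 u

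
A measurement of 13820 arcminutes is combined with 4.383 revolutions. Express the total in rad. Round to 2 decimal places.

13820 arcmin = 4.02008 rad and 4.383 rev = 27.5392 rad.
4.02008 + 27.5392 ≈ 31.56 rad.

31.56 rad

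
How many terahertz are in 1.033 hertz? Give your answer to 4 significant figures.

1.033e-12 terahertz

1 Hz = 1.00000e-12 THz.
Thus 1.033 × 1.00000e-12 ≈ 1.033e-12 THz.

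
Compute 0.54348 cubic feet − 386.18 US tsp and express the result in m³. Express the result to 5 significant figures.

0.54348 ft³ = 0.0153896 m³ and 386.18 US tsp = 0.00190345 m³.
0.0153896 − 0.00190345 ≈ 0.013486 m³.

0.013486 m³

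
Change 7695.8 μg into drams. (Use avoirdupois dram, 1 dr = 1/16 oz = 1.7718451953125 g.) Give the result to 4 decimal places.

0.0043 dr

1 microgram = 5.64383 × 10^-7 drams.
Then 7695.8 × 5.64383 × 10^-7 ≈ 0.0043 dr.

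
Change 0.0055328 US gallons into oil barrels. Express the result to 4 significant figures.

0.0001317 bbl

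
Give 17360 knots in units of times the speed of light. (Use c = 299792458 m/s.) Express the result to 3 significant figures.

2.98 × 10^-5 c

1 kn = 1.71600 × 10^-9 times the speed of light.
Then 17360 × 1.71600 × 10^-9 ≈ 2.98 × 10^-5 c.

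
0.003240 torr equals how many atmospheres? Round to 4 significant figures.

4.263e-6 atmospheres

1 torr = 0.00131579 atm.
0.003240 × 0.00131579 ≈ 4.263e-6 atm.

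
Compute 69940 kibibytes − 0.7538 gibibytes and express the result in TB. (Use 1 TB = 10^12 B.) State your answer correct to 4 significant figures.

69940 KiB = 7.16186 × 10^-5 TB and 0.7538 GiB = 0.000809387 TB.
7.16186 × 10^-5 − 0.000809387 ≈ -0.0007378 TB.

-0.0007378 TB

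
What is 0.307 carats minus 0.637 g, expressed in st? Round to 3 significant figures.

0.307 ct = 9.66884 × 10^-6 st and 0.637 g = 0.000100310 st.
9.66884 × 10^-6 − 0.000100310 ≈ -9.06 × 10^-5 st.

-9.06 × 10^-5 st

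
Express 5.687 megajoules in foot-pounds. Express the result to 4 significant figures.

1 megajoule = 737562 ft·lbf.
Thus 5.687 × 737562 ≈ 4.195e+6 ft·lbf.

4.195e+6 foot-pounds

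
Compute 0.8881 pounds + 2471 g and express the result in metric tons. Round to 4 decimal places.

0.0029 metric tons

0.8881 lb = 0.000402835 t and 2471 g = 0.00247100 t.
0.000402835 + 0.00247100 ≈ 0.0029 t.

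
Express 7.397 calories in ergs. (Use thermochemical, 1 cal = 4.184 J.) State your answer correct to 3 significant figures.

3.09e+8 erg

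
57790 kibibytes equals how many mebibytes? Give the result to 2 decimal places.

56.44 MiB

1 KiB = 0.0009765625 mebibytes.
So 57790 × 0.0009765625 ≈ 56.44 MiB.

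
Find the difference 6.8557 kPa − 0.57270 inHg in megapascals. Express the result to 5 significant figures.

6.8557 kPa = 0.00685570 MPa and 0.57270 inHg = 0.00193938 MPa.
0.00685570 − 0.00193938 ≈ 0.0049163 MPa.

0.0049163 MPa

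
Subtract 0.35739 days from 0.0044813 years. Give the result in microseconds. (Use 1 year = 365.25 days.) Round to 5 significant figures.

0.0044813 yr = 1.41419 × 10^11 μs and 0.35739 d = 3.08785 × 10^10 μs.
1.41419 × 10^11 − 3.08785 × 10^10 ≈ 1.1054 × 10^11 μs.

1.1054 × 10^11 μs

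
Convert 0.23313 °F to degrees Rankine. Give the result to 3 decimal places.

459.903 °R

°R = °F + 459.67.
Applying the formula gives 459.903 °R.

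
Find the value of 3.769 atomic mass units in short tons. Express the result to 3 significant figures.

1 atomic mass unit = 1.83043 × 10^-30 short ton.
Thus 3.769 × 1.83043 × 10^-30 ≈ 6.90 × 10^-30 short ton.

6.90 × 10^-30 short ton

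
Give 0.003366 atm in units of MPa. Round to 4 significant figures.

1 atm = 0.101325 MPa.
Then 0.003366 × 0.101325 ≈ 0.0003411 MPa.

0.0003411 megapascals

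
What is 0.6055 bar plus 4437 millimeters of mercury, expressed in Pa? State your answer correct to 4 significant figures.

0.6055 bar = 60550.0 Pa and 4437 mmHg = 591551 Pa.
60550.0 + 591551 ≈ 652100 Pa.

652100 Pa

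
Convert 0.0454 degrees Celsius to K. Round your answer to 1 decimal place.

K = °C + 273.15.
Applying the formula gives 273.2 K.

273.2 kelvins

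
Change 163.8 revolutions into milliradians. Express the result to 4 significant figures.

1 rev = 6283.19 milliradians.
Then 163.8 × 6283.19 ≈ 1.029 × 10^6 mrad.

1.029 × 10^6 milliradians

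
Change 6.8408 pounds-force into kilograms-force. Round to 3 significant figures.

1 pound-force = 0.453592 kgf.
6.8408 × 0.453592 ≈ 3.10 kgf.

3.10 kilograms-force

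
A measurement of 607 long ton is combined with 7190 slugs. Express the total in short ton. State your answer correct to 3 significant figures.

607 long ton = 679.840 short ton and 7190 slug = 115.666 short ton.
679.840 + 115.666 ≈ 796 short ton.

796 short ton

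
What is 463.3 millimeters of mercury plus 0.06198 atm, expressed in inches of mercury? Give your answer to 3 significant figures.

20.1 inHg

463.3 mmHg = 18.2402 inHg and 0.06198 atm = 1.85452 inHg.
18.2402 + 1.85452 ≈ 20.1 inHg.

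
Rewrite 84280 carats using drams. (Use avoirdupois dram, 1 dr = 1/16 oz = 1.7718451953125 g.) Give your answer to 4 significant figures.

9513 drams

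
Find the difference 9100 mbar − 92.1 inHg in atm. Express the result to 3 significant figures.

9100 mbar = 8.98100 atm and 92.1 inHg = 3.07808 atm.
8.98100 − 3.07808 ≈ 5.90 atm.

5.90 atm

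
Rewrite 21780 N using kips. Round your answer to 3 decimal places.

4.896 kip

1 newton = 0.000224809 kip.
21780 × 0.000224809 ≈ 4.896 kip.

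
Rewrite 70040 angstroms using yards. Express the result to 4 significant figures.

1 Å = 1.09361 × 10^-10 yd.
70040 × 1.09361 × 10^-10 ≈ 7.660 × 10^-6 yd.

7.660 × 10^-6 yards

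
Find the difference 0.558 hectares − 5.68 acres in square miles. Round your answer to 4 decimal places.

-0.0067 mi²

0.558 ha = 0.00215445 mi² and 5.68 acre = 0.00887500 mi².
0.00215445 − 0.00887500 ≈ -0.0067 mi².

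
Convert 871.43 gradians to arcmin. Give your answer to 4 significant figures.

47060 arcminutes

1 grad = 54.0000 arcminutes.
871.43 × 54.0000 ≈ 47060 arcmin.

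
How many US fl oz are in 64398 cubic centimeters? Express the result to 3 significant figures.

2180 US fluid ounces

1 cm³ = 0.0338140 US fluid ounces.
64398 × 0.0338140 ≈ 2180 US fl oz.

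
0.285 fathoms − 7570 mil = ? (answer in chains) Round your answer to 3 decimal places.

0.016 chain

0.285 fathom = 0.0259091 chain and 7570 mil = 0.00955808 chain.
0.0259091 − 0.00955808 ≈ 0.016 chain.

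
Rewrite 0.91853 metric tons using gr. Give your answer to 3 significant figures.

1 t = 1.54324e+7 gr.
Then 0.91853 × 1.54324e+7 ≈ 1.42e+7 gr.

1.42e+7 grains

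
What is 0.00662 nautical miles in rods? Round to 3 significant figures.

2.44 rod

1 nmi = 368.249 rods.
Thus 0.00662 × 368.249 ≈ 2.44 rod.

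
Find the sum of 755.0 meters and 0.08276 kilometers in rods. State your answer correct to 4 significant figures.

166.6 rod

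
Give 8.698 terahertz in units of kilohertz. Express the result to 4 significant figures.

1 terahertz = 1.00000 × 10^9 kHz.
So 8.698 × 1.00000 × 10^9 ≈ 8.698 × 10^9 kHz.

8.698 × 10^9 kilohertz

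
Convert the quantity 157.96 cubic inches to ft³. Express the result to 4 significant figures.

1 cubic inch = 0.000578704 ft³.
157.96 × 0.000578704 ≈ 0.09141 ft³.

0.09141 ft³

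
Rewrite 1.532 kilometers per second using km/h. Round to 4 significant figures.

5515 kilometers per hour

1 kilometer per second = 3600.00 kilometers per hour.
Thus 1.532 × 3600.00 ≈ 5515 km/h.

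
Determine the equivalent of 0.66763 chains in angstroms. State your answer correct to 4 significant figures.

1 chain = 2.01168e+11 Å.
Then 0.66763 × 2.01168e+11 ≈ 1.343e+11 Å.

1.343e+11 angstroms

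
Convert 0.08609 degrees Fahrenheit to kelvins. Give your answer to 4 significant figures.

K = (°F + 459.67) × 5/9.
Applying the formula gives 255.4 K.

255.4 K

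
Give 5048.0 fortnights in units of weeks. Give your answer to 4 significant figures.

1 fortnight = 2.00000 wk.
So 5048.0 × 2.00000 ≈ 10100 wk.

10100 weeks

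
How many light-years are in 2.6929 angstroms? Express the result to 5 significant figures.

2.8464e-26 light-years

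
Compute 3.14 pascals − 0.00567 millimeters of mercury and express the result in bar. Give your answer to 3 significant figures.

3.14 Pa = 3.14000 × 10^-5 bar and 0.00567 mmHg = 7.55938 × 10^-6 bar.
3.14000 × 10^-5 − 7.55938 × 10^-6 ≈ 2.38 × 10^-5 bar.

2.38 × 10^-5 bar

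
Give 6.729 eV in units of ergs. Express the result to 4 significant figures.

1 eV = 1.60218 × 10^-12 erg.
6.729 × 1.60218 × 10^-12 ≈ 1.078 × 10^-11 erg.

1.078 × 10^-11 ergs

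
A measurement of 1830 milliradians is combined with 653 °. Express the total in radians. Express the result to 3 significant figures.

13.2 rad

1830 mrad = 1.83000 rad and 653 ° = 11.3970 rad.
1.83000 + 11.3970 ≈ 13.2 rad.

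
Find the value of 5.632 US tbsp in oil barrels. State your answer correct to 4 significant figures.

0.0005238 oil barrels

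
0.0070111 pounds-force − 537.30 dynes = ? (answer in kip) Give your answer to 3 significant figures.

0.0070111 lbf = 7.01110 × 10^-6 kip and 537.30 dyn = 1.20790 × 10^-6 kip.
7.01110 × 10^-6 − 1.20790 × 10^-6 ≈ 5.80 × 10^-6 kip.

5.80 × 10^-6 kip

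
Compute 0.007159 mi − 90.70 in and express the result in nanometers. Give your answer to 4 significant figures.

0.007159 mi = 1.15213e+10 nm and 90.70 in = 2.30378e+9 nm.
1.15213e+10 − 2.30378e+9 ≈ 9.218e+9 nm.

9.218e+9 nm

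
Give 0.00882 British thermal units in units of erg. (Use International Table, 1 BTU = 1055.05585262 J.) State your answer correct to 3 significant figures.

1 British thermal unit = 1.05506 × 10^10 ergs.
Thus 0.00882 × 1.05506 × 10^10 ≈ 9.31 × 10^7 erg.

9.31 × 10^7 erg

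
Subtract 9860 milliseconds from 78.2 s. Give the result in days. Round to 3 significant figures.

78.2 s = 0.000905093 d and 9860 ms = 0.000114120 d.
0.000905093 − 0.000114120 ≈ 0.000791 d.

0.000791 d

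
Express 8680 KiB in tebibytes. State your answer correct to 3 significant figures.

8.08 × 10^-6 TiB

1 kibibyte = 9.31323 × 10^-10 tebibytes.
Thus 8680 × 9.31323 × 10^-10 ≈ 8.08 × 10^-6 TiB.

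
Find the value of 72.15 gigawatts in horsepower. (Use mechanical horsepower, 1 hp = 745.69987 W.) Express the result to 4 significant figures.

1 gigawatt = 1.34102 × 10^6 hp.
72.15 × 1.34102 × 10^6 ≈ 9.675 × 10^7 hp.

9.675 × 10^7 hp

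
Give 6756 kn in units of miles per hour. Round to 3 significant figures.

1 knot = 1.15078 mph.
Then 6756 × 1.15078 ≈ 7770 mph.

7770 mph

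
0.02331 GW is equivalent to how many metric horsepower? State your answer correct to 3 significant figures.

1 gigawatt = 1.35962 × 10^6 PS.
Then 0.02331 × 1.35962 × 10^6 ≈ 31700 PS.

31700 metric horsepower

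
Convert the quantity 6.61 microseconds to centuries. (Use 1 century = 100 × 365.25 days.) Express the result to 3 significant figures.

2.09e-15 centuries

1 μs = 3.16881e-16 centuries.
So 6.61 × 3.16881e-16 ≈ 2.09e-15 century.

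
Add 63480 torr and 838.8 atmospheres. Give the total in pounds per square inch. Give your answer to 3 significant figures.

13600 psi

63480 torr = 1227.50 psi and 838.8 atm = 12327.0 psi.
1227.50 + 12327.0 ≈ 13600 psi.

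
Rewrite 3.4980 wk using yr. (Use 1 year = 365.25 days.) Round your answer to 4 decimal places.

0.0670 years

1 week = 0.0191650 years.
Thus 3.4980 × 0.0191650 ≈ 0.0670 yr.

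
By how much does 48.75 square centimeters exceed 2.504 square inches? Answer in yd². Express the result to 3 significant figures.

48.75 cm² = 0.00583045 yd² and 2.504 in² = 0.00193210 yd².
0.00583045 − 0.00193210 ≈ 0.00390 yd².

0.00390 yd²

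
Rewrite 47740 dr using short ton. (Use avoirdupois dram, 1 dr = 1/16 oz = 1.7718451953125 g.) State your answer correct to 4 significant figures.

0.09324 short ton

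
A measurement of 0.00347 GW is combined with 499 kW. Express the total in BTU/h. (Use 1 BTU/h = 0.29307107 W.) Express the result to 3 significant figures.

0.00347 GW = 1.18401 × 10^7 BTU/h and 499 kW = 1.70266 × 10^6 BTU/h.
1.18401 × 10^7 + 1.70266 × 10^6 ≈ 1.35 × 10^7 BTU/h.

1.35 × 10^7 BTU per hour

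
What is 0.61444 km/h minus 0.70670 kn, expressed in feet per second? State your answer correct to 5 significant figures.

-0.63281 feet per second

0.61444 km/h = 0.559966 ft/s and 0.70670 kn = 1.19278 ft/s.
0.559966 − 1.19278 ≈ -0.63281 ft/s.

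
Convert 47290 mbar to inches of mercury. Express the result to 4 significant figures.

1 mbar = 0.0295300 inHg.
So 47290 × 0.0295300 ≈ 1396 inHg.

1396 inHg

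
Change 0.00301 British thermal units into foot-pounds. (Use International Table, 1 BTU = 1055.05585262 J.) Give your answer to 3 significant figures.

1 British thermal unit = 778.169 foot-pounds.
0.00301 × 778.169 ≈ 2.34 ft·lbf.

2.34 foot-pounds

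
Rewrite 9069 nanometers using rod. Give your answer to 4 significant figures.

1.803e-6 rod

1 nanometer = 1.98839e-10 rod.
So 9069 × 1.98839e-10 ≈ 1.803e-6 rod.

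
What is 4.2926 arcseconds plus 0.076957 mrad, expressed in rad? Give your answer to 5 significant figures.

9.7768 × 10^-5 rad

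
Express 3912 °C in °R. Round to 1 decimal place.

°R = (°C + 273.15) × 9/5.
Applying the formula gives 7533.3 °R.

7533.3 degrees Rankine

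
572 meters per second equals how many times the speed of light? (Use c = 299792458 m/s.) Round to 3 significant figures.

1 m/s = 3.33564 × 10^-9 times the speed of light.
572 × 3.33564 × 10^-9 ≈ 1.91 × 10^-6 c.

1.91 × 10^-6 c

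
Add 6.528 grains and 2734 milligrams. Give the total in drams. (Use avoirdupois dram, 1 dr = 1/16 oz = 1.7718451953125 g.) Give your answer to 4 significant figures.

1.782 dr

6.528 gr = 0.238738 dr and 2734 mg = 1.54302 dr.
0.238738 + 1.54302 ≈ 1.782 dr.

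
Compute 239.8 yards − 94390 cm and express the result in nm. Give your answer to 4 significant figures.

239.8 yd = 2.19273e+11 nm and 94390 cm = 9.43900e+11 nm.
2.19273e+11 − 9.43900e+11 ≈ -7.246e+11 nm.

-7.246e+11 nanometers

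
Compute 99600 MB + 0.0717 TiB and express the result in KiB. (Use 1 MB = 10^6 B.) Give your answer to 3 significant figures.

1.74 × 10^8 KiB

99600 MB = 9.72656 × 10^7 KiB and 0.0717 TiB = 7.69873 × 10^7 KiB.
9.72656 × 10^7 + 7.69873 × 10^7 ≈ 1.74 × 10^8 KiB.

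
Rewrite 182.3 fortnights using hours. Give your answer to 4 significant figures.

1 fortnight = 336.000 hours.
Thus 182.3 × 336.000 ≈ 61250 h.

61250 h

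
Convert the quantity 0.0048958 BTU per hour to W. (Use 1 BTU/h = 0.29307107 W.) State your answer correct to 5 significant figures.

0.0014348 watts

1 BTU/h = 0.293071 W.
So 0.0048958 × 0.293071 ≈ 0.0014348 W.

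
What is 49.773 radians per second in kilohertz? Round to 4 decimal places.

1 rad/s = 0.000159155 kHz.
Thus 49.773 × 0.000159155 ≈ 0.0079 kHz.

0.0079 kHz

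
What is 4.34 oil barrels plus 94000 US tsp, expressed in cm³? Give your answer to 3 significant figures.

1.15e+6 cm³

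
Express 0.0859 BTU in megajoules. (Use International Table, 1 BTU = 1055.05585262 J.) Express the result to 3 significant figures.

9.06e-5 megajoules

1 British thermal unit = 0.00105506 MJ.
Thus 0.0859 × 0.00105506 ≈ 9.06e-5 MJ.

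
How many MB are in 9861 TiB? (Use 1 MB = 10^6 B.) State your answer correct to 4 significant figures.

1.084 × 10^10 MB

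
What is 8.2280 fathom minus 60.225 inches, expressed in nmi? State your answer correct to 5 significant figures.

0.0072989 nmi

8.2280 fathom = 0.008124928 nmi and 60.225 in = 0.0008259800 nmi.
0.008124928 − 0.0008259800 ≈ 0.0072989 nmi.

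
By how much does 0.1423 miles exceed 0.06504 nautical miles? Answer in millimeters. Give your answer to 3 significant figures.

0.1423 mi = 229010 mm and 0.06504 nmi = 120454 mm.
229010 − 120454 ≈ 109000 mm.

109000 mm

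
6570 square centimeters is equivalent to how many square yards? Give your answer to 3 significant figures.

1 square centimeter = 0.000119599 square yards.
So 6570 × 0.000119599 ≈ 0.786 yd².

0.786 square yards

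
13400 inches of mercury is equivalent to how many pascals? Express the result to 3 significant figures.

1 inch of mercury = 3386.39 pascals.
Then 13400 × 3386.39 ≈ 4.54 × 10^7 Pa.

4.54 × 10^7 pascals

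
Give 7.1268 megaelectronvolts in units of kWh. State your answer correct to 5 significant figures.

1 MeV = 4.45049e-20 kWh.
Thus 7.1268 × 4.45049e-20 ≈ 3.1718e-19 kWh.

3.1718e-19 kWh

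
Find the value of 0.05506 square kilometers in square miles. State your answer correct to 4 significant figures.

1 square kilometer = 0.386102 square miles.
Then 0.05506 × 0.386102 ≈ 0.02126 mi².

0.02126 mi²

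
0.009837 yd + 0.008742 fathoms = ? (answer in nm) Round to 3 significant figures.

0.009837 yd = 8.99495e+6 nm and 0.008742 fathom = 1.59874e+7 nm.
8.99495e+6 + 1.59874e+7 ≈ 2.50e+7 nm.

2.50e+7 nanometers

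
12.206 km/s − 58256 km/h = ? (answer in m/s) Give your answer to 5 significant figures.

-3976.2 meters per second

12.206 km/s = 12206.0 m/s and 58256 km/h = 16182.2 m/s.
12206.0 − 16182.2 ≈ -3976.2 m/s.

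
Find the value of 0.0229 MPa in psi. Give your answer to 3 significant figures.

1 MPa = 145.038 psi.
0.0229 × 145.038 ≈ 3.32 psi.

3.32 psi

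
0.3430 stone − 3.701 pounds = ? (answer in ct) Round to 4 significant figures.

0.3430 st = 10890.8 ct and 3.701 lb = 8393.73 ct.
10890.8 − 8393.73 ≈ 2497 ct.

2497 carats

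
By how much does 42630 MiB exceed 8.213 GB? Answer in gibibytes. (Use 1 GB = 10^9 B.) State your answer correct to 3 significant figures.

42630 MiB = 41.6309 GiB and 8.213 GB = 7.64895 GiB.
41.6309 − 7.64895 ≈ 34.0 GiB.

34.0 GiB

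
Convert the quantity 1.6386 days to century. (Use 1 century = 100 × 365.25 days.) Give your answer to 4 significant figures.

1 day = 2.73785 × 10^-5 centuries.
1.6386 × 2.73785 × 10^-5 ≈ 4.486 × 10^-5 century.

4.486 × 10^-5 centuries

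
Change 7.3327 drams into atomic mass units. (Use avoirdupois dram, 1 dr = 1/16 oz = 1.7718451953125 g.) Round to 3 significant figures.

1 dr = 1.06703 × 10^24 atomic mass units.
So 7.3327 × 1.06703 × 10^24 ≈ 7.82 × 10^24 u.

7.82 × 10^24 atomic mass units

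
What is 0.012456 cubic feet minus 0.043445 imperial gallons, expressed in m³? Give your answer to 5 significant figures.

0.00015521 cubic meters

0.012456 ft³ = 0.000352715 m³ and 0.043445 imp gal = 0.000197505 m³.
0.000352715 − 0.000197505 ≈ 0.00015521 m³.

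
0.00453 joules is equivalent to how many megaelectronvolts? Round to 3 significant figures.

2.83 × 10^10 MeV

1 joule = 6.24151 × 10^12 MeV.
Thus 0.00453 × 6.24151 × 10^12 ≈ 2.83 × 10^10 MeV.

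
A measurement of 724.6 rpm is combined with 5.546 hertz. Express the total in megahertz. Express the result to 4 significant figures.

1.762e-5 MHz

724.6 rpm = 1.20767e-5 MHz and 5.546 Hz = 5.54600e-6 MHz.
1.20767e-5 + 5.54600e-6 ≈ 1.762e-5 MHz.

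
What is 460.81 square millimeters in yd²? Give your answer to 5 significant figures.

0.00055112 yd²

1 square millimeter = 1.19599e-6 yd².
Then 460.81 × 1.19599e-6 ≈ 0.00055112 yd².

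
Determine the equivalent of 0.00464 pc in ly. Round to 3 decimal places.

1 parsec = 3.26156 ly.
So 0.00464 × 3.26156 ≈ 0.015 ly.

0.015 ly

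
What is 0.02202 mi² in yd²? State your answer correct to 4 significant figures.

68210 square yards

1 mi² = 3.09760 × 10^6 square yards.
Then 0.02202 × 3.09760 × 10^6 ≈ 68210 yd².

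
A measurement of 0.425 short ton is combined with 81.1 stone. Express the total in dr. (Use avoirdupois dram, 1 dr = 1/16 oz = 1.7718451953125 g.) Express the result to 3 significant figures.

0.425 short ton = 217600 dr and 81.1 st = 290662 dr.
217600 + 290662 ≈ 508000 dr.

508000 dr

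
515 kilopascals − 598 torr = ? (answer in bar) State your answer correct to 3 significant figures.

515 kPa = 5.15000 bar and 598 torr = 0.797268 bar.
5.15000 − 0.797268 ≈ 4.35 bar.

4.35 bar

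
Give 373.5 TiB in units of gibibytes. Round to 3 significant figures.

1 tebibyte = 1024.00 GiB.
373.5 × 1024.00 ≈ 382000 GiB.

382000 GiB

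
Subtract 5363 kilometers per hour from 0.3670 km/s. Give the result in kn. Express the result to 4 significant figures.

-2182 kn

0.3670 km/s = 713.391 kn and 5363 km/h = 2895.79 kn.
713.391 − 2895.79 ≈ -2182 kn.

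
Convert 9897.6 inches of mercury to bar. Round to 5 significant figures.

1 inHg = 0.0338639 bar.
So 9897.6 × 0.0338639 ≈ 335.17 bar.

335.17 bar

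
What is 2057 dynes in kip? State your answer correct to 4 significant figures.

4.624e-6 kips

1 dyn = 2.24809e-9 kip.
Thus 2057 × 2.24809e-9 ≈ 4.624e-6 kip.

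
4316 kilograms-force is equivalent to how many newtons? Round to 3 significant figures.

42300 N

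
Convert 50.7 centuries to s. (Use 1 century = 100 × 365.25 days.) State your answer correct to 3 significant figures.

1 century = 3.15576 × 10^9 seconds.
50.7 × 3.15576 × 10^9 ≈ 1.60 × 10^11 s.

1.60 × 10^11 seconds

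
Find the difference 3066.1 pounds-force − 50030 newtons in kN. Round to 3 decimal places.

3066.1 lbf = 13.6387 kN and 50030 N = 50.0300 kN.
13.6387 − 50.0300 ≈ -36.391 kN.

-36.391 kN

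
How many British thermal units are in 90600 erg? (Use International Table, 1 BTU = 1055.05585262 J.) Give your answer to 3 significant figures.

8.59 × 10^-6 BTU

1 erg = 9.47817 × 10^-11 BTU.
So 90600 × 9.47817 × 10^-11 ≈ 8.59 × 10^-6 BTU.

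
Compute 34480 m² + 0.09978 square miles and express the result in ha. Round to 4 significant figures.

34480 m² = 3.44800 ha and 0.09978 mi² = 25.8429 ha.
3.44800 + 25.8429 ≈ 29.29 ha.

29.29 ha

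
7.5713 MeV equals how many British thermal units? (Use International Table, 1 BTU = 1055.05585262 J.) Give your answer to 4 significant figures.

1 megaelectronvolt = 1.51857e-16 BTU.
Then 7.5713 × 1.51857e-16 ≈ 1.150e-15 BTU.

1.150e-15 BTU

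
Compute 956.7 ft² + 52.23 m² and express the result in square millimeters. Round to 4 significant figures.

1.411e+8 mm²

956.7 ft² = 8.88803e+7 mm² and 52.23 m² = 5.22300e+7 mm².
8.88803e+7 + 5.22300e+7 ≈ 1.411e+8 mm².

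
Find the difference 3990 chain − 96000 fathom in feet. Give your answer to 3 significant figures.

3990 chain = 263340 ft and 96000 fathom = 576000 ft.
263340 − 576000 ≈ -313000 ft.

-313000 feet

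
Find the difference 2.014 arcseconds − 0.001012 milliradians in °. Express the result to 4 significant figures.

0.0005015 °

2.014 arcsec = 0.000559444 ° and 0.001012 mrad = 5.79833e-5 °.
0.000559444 − 5.79833e-5 ≈ 0.0005015 °.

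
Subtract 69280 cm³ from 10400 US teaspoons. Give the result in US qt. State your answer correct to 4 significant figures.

-19.04 US quarts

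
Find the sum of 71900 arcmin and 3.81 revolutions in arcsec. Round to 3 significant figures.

9.25 × 10^6 arcsec

71900 arcmin = 4.31400 × 10^6 arcsec and 3.81 rev = 4.93776 × 10^6 arcsec.
4.31400 × 10^6 + 4.93776 × 10^6 ≈ 9.25 × 10^6 arcsec.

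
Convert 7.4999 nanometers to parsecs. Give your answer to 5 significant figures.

2.4306 × 10^-25 pc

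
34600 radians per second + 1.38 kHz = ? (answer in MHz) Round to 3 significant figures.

0.00689 MHz

34600 rad/s = 0.00550676 MHz and 1.38 kHz = 0.00138000 MHz.
0.00550676 + 0.00138000 ≈ 0.00689 MHz.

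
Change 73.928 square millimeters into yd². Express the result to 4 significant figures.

1 square millimeter = 1.19599e-6 square yards.
So 73.928 × 1.19599e-6 ≈ 8.842e-5 yd².

8.842e-5 yd²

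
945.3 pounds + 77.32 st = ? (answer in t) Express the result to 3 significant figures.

0.920 t

945.3 lb = 0.428781 t and 77.32 st = 0.491005 t.
0.428781 + 0.491005 ≈ 0.920 t.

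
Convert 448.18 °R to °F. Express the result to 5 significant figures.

-11.490 degrees Fahrenheit

°R = °F + 459.67.
Applying the formula gives -11.490 °F.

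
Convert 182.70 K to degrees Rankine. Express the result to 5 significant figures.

328.86 degrees Rankine

°R = K × 9/5.
Applying the formula gives 328.86 °R.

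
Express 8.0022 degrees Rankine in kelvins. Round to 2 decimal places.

4.45 K

°R = K × 9/5.
Applying the formula gives 4.45 K.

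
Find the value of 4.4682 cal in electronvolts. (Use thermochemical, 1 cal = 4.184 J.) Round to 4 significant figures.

1.167 × 10^20 electronvolts

1 calorie = 2.61145 × 10^19 eV.
Thus 4.4682 × 2.61145 × 10^19 ≈ 1.167 × 10^20 eV.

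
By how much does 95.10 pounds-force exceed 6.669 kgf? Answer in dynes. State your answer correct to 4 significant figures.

3.576e+7 dynes

95.10 lbf = 4.23026e+7 dyn and 6.669 kgf = 6.54005e+6 dyn.
4.23026e+7 − 6.54005e+6 ≈ 3.576e+7 dyn.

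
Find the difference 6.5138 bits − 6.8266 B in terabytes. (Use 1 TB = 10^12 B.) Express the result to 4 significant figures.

-6.012 × 10^-12 terabytes

6.5138 bit = 8.14225 × 10^-13 TB and 6.8266 B = 6.82660 × 10^-12 TB.
8.14225 × 10^-13 − 6.82660 × 10^-12 ≈ -6.012 × 10^-12 TB.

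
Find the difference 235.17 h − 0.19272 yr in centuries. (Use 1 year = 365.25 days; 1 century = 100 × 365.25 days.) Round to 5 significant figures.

-0.0016589 centuries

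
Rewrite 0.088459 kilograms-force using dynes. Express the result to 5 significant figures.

86749 dynes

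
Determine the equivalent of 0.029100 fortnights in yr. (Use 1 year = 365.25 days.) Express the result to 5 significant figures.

0.0011154 yr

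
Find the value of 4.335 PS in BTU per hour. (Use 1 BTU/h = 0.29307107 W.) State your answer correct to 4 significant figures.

10880 BTU/h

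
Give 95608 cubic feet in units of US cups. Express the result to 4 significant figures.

1.144e+7 US cups

1 cubic foot = 119.688 US cups.
So 95608 × 119.688 ≈ 1.144e+7 US cup.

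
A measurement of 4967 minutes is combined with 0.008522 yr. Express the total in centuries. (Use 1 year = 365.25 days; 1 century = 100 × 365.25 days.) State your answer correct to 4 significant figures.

4967 min = 9.44368e-5 century and 0.008522 yr = 8.52200e-5 century.
9.44368e-5 + 8.52200e-5 ≈ 0.0001797 century.

0.0001797 century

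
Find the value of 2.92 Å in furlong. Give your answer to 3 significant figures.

1 angstrom = 4.97097e-13 furlongs.
So 2.92 × 4.97097e-13 ≈ 1.45e-12 furlong.

1.45e-12 furlongs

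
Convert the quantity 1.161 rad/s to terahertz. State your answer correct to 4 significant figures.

1.848e-13 THz

1 rad/s = 1.59155e-13 THz.
1.161 × 1.59155e-13 ≈ 1.848e-13 THz.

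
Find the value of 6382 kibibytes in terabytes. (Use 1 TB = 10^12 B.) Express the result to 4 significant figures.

1 KiB = 1.02400 × 10^-9 terabytes.
Then 6382 × 1.02400 × 10^-9 ≈ 6.535 × 10^-6 TB.

6.535 × 10^-6 TB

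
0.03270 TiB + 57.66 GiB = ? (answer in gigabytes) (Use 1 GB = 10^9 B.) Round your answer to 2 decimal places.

97.87 GB

0.03270 TiB = 35.9540 GB and 57.66 GiB = 61.9120 GB.
35.9540 + 61.9120 ≈ 97.87 GB.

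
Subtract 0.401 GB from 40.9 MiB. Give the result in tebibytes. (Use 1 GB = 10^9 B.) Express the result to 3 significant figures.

-0.000326 TiB

40.9 MiB = 3.90053 × 10^-5 TiB and 0.401 GB = 0.000364707 TiB.
3.90053 × 10^-5 − 0.000364707 ≈ -0.000326 TiB.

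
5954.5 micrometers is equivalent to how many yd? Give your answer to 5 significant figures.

1 micrometer = 1.09361e-6 yd.
Then 5954.5 × 1.09361e-6 ≈ 0.0065119 yd.

0.0065119 yd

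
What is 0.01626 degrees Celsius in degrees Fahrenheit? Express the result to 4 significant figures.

°C = (°F − 32) × 5/9.
Applying the formula gives 32.03 °F.

32.03 degrees Fahrenheit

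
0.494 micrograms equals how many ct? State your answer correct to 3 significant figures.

2.47 × 10^-6 ct

1 μg = 5.00000 × 10^-6 ct.
0.494 × 5.00000 × 10^-6 ≈ 2.47 × 10^-6 ct.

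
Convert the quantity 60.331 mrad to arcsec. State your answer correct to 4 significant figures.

12440 arcsec

1 mrad = 206.265 arcsec.
Then 60.331 × 206.265 ≈ 12440 arcsec.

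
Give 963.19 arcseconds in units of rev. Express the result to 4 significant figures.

0.0007432 revolutions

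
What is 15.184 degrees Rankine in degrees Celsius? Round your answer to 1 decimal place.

°R = (°C + 273.15) × 9/5.
Applying the formula gives -264.7 °C.

-264.7 °C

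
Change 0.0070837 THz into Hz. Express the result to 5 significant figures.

7.0837 × 10^9 Hz

1 THz = 1.00000 × 10^12 Hz.
Thus 0.0070837 × 1.00000 × 10^12 ≈ 7.0837 × 10^9 Hz.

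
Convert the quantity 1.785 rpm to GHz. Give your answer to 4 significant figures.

2.975e-11 GHz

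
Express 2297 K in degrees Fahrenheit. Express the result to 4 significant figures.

K = (°F + 459.67) × 5/9.
Applying the formula gives 3675 °F.

3675 °F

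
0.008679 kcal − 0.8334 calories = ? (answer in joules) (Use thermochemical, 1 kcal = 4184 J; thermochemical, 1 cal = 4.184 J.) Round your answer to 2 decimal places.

0.008679 kcal = 36.3129 J and 0.8334 cal = 3.48695 J.
36.3129 − 3.48695 ≈ 32.83 J.

32.83 J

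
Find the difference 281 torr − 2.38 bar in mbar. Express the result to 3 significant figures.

-2010 mbar

281 torr = 374.636 mbar and 2.38 bar = 2380.00 mbar.
374.636 − 2380.00 ≈ -2010 mbar.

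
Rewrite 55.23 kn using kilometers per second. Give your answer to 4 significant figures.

0.02841 km/s

1 kn = 0.000514444 km/s.
Thus 55.23 × 0.000514444 ≈ 0.02841 km/s.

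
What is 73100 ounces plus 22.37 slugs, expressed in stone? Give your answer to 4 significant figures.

73100 oz = 326.339 st and 22.37 slug = 51.4095 st.
326.339 + 51.4095 ≈ 377.7 st.

377.7 st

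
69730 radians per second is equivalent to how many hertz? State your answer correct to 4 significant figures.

11100 Hz

1 rad/s = 0.159155 Hz.
Then 69730 × 0.159155 ≈ 11100 Hz.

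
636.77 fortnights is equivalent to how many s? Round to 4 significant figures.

1 fortnight = 1.20960 × 10^6 seconds.
636.77 × 1.20960 × 10^6 ≈ 7.702 × 10^8 s.

7.702 × 10^8 s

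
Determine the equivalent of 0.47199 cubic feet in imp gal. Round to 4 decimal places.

2.9399 imperial gallons

1 ft³ = 6.228835 imp gal.
0.47199 × 6.228835 ≈ 2.9399 imp gal.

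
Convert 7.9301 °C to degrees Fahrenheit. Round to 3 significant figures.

°F = °C × 9/5 + 32.
Applying the formula gives 46.3 °F.

46.3 degrees Fahrenheit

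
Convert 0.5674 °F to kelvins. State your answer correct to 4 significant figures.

255.7 K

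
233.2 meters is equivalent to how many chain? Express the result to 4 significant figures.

1 m = 0.0497097 chains.
So 233.2 × 0.0497097 ≈ 11.59 chain.

11.59 chain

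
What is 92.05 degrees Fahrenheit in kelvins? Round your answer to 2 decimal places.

306.51 K

K = (°F + 459.67) × 5/9.
Applying the formula gives 306.51 K.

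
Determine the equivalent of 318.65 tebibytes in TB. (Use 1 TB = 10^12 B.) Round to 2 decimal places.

1 tebibyte = 1.09951 terabytes.
318.65 × 1.09951 ≈ 350.36 TB.

350.36 terabytes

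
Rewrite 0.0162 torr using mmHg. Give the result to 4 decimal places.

0.0162 mmHg

1 torr = 1.00000 mmHg.
Thus 0.0162 × 1.00000 ≈ 0.0162 mmHg.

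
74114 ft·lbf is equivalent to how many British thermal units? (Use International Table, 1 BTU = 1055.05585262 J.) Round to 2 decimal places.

95.24 BTU

1 ft·lbf = 0.00128507 BTU.
Thus 74114 × 0.00128507 ≈ 95.24 BTU.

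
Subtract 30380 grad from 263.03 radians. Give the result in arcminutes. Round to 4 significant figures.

-736300 arcmin

263.03 rad = 904231 arcmin and 30380 grad = 1.64052e+6 arcmin.
904231 − 1.64052e+6 ≈ -736300 arcmin.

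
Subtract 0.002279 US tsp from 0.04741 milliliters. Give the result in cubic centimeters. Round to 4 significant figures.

0.03618 cubic centimeters

0.04741 mL = 0.0474100 cm³ and 0.002279 US tsp = 0.0112330 cm³.
0.0474100 − 0.0112330 ≈ 0.03618 cm³.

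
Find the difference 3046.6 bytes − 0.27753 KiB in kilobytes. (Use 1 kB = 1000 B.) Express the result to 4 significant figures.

2.762 kB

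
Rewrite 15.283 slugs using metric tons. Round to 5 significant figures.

0.22304 t

1 slug = 0.0145939 t.
So 15.283 × 0.0145939 ≈ 0.22304 t.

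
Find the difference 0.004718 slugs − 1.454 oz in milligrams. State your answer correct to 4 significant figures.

0.004718 slug = 68854.0 mg and 1.454 oz = 41220.2 mg.
68854.0 − 41220.2 ≈ 27630 mg.

27630 mg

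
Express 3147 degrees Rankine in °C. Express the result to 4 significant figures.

1475 degrees Celsius

°R = (°C + 273.15) × 9/5.
Applying the formula gives 1475 °C.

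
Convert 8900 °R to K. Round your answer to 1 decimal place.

4944.4 K

°R = K × 9/5.
Applying the formula gives 4944.4 K.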